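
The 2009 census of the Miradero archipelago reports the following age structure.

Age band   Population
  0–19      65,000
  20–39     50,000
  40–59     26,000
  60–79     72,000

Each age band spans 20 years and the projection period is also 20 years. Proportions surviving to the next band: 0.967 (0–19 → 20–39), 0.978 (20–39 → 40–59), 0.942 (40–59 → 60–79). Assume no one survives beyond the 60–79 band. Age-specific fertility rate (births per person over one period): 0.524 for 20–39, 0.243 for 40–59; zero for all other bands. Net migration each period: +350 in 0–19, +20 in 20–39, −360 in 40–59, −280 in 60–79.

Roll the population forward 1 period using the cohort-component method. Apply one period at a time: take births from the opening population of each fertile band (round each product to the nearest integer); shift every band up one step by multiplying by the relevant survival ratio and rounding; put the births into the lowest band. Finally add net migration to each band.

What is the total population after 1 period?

168495

Period 1.
Births: 50000 × 0.524 = 26200, 26000 × 0.243 = 6318 — total 32518
20–39: 65000 × 0.967 = 62855
40–59: 50000 × 0.978 = 48900
60–79: 26000 × 0.942 = 24492
Net migration: 0–19 + 350 → 32868; 20–39 + 20 → 62875; 40–59 − 360 → 48540; 60–79 − 280 → 24212
Giving 32868 / 62875 / 48540 / 24212.
Total after period 1: 32868 + 62875 + 48540 + 24212 = 168495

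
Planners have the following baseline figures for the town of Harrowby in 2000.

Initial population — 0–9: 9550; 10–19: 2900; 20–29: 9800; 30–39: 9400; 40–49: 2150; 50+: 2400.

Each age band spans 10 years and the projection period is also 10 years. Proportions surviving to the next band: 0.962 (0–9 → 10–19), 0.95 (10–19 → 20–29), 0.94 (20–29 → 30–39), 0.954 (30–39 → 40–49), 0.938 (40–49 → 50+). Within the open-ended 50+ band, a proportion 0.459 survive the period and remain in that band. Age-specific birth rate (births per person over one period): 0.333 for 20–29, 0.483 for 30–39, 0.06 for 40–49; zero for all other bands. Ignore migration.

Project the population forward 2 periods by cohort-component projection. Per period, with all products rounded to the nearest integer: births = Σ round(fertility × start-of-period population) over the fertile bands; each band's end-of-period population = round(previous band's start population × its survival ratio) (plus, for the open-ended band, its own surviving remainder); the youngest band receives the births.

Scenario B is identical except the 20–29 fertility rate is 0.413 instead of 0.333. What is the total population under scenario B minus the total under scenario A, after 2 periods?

975

Numbering the bands 1..6 from youngest to oldest:
Period 1.
Births: 9800 × 0.333 = 3263 ; 9400 × 0.483 = 4540 ; 2150 × 0.06 = 129 → 7932
Band 2: 9550 × 0.962 = 9187
Band 3: 2900 × 0.95 = 2755
Band 4: 9800 × 0.94 = 9212
Band 5: 9400 × 0.954 = 8968
Band 6: 2150 × 0.938 + 2400 × 0.459 = 2017 + 1102 = 3119
Giving 7932 / 9187 / 2755 / 9212 / 8968 / 3119.
Period 2.
Births: 2755 × 0.333 = 917 ; 9212 × 0.483 = 4449 ; 8968 × 0.06 = 538 → 5904
Band 2: 7932 × 0.962 = 7631
Band 3: 9187 × 0.95 = 8728
Band 4: 2755 × 0.94 = 2590
Band 5: 9212 × 0.954 = 8788
Band 6: 8968 × 0.938 + 3119 × 0.459 = 8412 + 1432 = 9844
Giving 5904 / 7631 / 8728 / 2590 / 8788 / 9844.
Scenario A total after 2 periods: 43485
Scenario B projection —
Period 1.
Births: 9800 × 0.413 = 4047 ; 9400 × 0.483 = 4540 ; 2150 × 0.06 = 129 → 8716
Band 2: 9550 × 0.962 = 9187
Band 3: 2900 × 0.95 = 2755
Band 4: 9800 × 0.94 = 9212
Band 5: 9400 × 0.954 = 8968
Band 6: 2150 × 0.938 + 2400 × 0.459 = 2017 + 1102 = 3119
Giving 8716 / 9187 / 2755 / 9212 / 8968 / 3119.
Period 2.
Births: 2755 × 0.413 = 1138 ; 9212 × 0.483 = 4449 ; 8968 × 0.06 = 538 → 6125
Band 2: 8716 × 0.962 = 8385
Band 3: 9187 × 0.95 = 8728
Band 4: 2755 × 0.94 = 2590
Band 5: 9212 × 0.954 = 8788
Band 6: 8968 × 0.938 + 3119 × 0.459 = 8412 + 1432 = 9844
Giving 6125 / 8385 / 8728 / 2590 / 8788 / 9844.
Scenario B total after 2 periods: 44460
Difference B − A = 44460 − 43485 = 975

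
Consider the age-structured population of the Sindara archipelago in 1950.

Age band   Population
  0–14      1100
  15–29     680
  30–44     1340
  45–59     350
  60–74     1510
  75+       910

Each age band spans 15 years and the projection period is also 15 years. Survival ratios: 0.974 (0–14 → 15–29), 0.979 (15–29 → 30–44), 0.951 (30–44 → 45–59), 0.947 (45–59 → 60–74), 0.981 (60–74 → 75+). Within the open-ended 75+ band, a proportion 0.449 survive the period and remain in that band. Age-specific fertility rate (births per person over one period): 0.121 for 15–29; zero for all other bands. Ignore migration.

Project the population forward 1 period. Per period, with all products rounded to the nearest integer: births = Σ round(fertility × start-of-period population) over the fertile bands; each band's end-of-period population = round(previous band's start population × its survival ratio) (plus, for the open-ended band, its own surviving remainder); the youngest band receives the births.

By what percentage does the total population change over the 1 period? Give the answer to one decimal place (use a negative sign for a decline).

Period 1.
Births: 680 × 0.121 = 82
15–29: 1100 × 0.974 = 1071
30–44: 680 × 0.979 = 666
45–59: 1340 × 0.951 = 1274
60–74: 350 × 0.947 = 331
75+: 1510 × 0.981 + 910 × 0.449 = 1481 + 409 = 1890
End of period: [82, 1071, 666, 1274, 331, 1890]
Total: 5890 → 5314; change = -576; percentage change = -9.8%

-9.8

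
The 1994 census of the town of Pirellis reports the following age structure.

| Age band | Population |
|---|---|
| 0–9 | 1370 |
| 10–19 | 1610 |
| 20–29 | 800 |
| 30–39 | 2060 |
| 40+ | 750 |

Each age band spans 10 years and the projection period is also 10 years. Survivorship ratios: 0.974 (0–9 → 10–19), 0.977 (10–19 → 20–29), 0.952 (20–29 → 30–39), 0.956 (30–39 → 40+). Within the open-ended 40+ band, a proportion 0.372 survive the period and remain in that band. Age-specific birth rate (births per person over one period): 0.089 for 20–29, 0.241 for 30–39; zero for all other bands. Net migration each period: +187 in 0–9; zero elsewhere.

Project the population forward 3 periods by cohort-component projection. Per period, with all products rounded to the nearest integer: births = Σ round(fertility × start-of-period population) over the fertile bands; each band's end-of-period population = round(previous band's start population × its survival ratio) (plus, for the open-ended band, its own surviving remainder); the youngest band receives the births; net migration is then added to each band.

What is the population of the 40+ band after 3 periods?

2013

Numbering the groups 1..5 from youngest to oldest:
Period 1.
Births: 800 × 0.089 = 71, 2060 × 0.241 = 496 → 567
Group 2: 1370 × 0.974 = 1334
Group 3: 1610 × 0.977 = 1573
Group 4: 800 × 0.952 = 762
Group 5: 2060 × 0.956 + 750 × 0.372 = 1969 + 279 = 2248
Net migration: Group 1 + 187 → 754
→ [754, 1334, 1573, 762, 2248]
Period 2.
Births: 1573 × 0.089 = 140, 762 × 0.241 = 184 → 324
Group 2: 754 × 0.974 = 734
Group 3: 1334 × 0.977 = 1303
Group 4: 1573 × 0.952 = 1497
Group 5: 762 × 0.956 + 2248 × 0.372 = 728 + 836 = 1564
Net migration: Group 1 + 187 → 511
→ [511, 734, 1303, 1497, 1564]
Period 3.
Births: 1303 × 0.089 = 116, 1497 × 0.241 = 361 → 477
Group 2: 511 × 0.974 = 498
Group 3: 734 × 0.977 = 717
Group 4: 1303 × 0.952 = 1240
Group 5: 1497 × 0.956 + 1564 × 0.372 = 1431 + 582 = 2013
Net migration: Group 1 + 187 → 664
→ [664, 498, 717, 1240, 2013]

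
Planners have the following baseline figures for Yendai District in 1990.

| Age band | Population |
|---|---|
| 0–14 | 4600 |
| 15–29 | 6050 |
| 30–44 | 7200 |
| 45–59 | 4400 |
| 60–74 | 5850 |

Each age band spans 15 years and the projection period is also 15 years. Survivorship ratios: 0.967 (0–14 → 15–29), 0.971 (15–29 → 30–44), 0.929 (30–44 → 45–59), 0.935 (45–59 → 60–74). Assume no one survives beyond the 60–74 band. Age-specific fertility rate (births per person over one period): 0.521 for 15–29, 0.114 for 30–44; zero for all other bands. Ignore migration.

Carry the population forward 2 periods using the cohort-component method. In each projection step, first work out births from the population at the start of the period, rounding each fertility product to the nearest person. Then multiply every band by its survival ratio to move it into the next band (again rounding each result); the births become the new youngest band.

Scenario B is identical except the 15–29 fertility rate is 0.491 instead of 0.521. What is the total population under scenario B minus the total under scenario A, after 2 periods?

Call the groups 1 to 5, youngest first.
After projecting period 1:
Births: 6050 × 0.521 = 3152, 7200 × 0.114 = 821 ⇒ total 3973
Group 2: 4600 × 0.967 = 4448
Group 3: 6050 × 0.971 = 5875
Group 4: 7200 × 0.929 = 6689
Group 5: 4400 × 0.935 = 4114
Population now: 0–14=3973, 15–29=4448, 30–44=5875, 45–59=6689, 60–74=4114
After projecting period 2:
Births: 4448 × 0.521 = 2317, 5875 × 0.114 = 670 ⇒ total 2987
Group 2: 3973 × 0.967 = 3842
Group 3: 4448 × 0.971 = 4319
Group 4: 5875 × 0.929 = 5458
Group 5: 6689 × 0.935 = 6254
Population now: 0–14=2987, 15–29=3842, 30–44=4319, 45–59=5458, 60–74=6254
Scenario A total after 2 periods: 22860
Scenario B projection —
After projecting period 1:
Births: 6050 × 0.491 = 2971, 7200 × 0.114 = 821 ⇒ total 3792
Group 2: 4600 × 0.967 = 4448
Group 3: 6050 × 0.971 = 5875
Group 4: 7200 × 0.929 = 6689
Group 5: 4400 × 0.935 = 4114
Population now: 0–14=3792, 15–29=4448, 30–44=5875, 45–59=6689, 60–74=4114
After projecting period 2:
Births: 4448 × 0.491 = 2184, 5875 × 0.114 = 670 ⇒ total 2854
Group 2: 3792 × 0.967 = 3667
Group 3: 4448 × 0.971 = 4319
Group 4: 5875 × 0.929 = 5458
Group 5: 6689 × 0.935 = 6254
Population now: 0–14=2854, 15–29=3667, 30–44=4319, 45–59=5458, 60–74=6254
Scenario B total after 2 periods: 22552
Difference B − A = 22552 − 22860 = -308

-308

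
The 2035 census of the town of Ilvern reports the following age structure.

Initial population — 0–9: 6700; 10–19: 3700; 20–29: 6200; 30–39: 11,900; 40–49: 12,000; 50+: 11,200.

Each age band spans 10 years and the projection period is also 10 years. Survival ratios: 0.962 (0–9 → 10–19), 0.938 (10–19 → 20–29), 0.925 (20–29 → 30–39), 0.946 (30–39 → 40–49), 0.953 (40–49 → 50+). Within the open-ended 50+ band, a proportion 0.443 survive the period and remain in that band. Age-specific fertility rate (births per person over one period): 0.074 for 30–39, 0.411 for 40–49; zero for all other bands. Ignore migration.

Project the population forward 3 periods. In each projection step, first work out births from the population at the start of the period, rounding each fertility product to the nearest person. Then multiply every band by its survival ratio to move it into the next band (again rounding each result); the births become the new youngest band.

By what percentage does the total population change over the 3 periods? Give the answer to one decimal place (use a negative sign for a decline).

-33.6

— Period 1 —
Births: 11900 × 0.074 = 881, 12000 × 0.411 = 4932 ⇒ total 5813
10–19: 6700 × 0.962 = 6445
20–29: 3700 × 0.938 = 3471
30–39: 6200 × 0.925 = 5735
40–49: 11900 × 0.946 = 11257
50+: 12000 × 0.953 + 11200 × 0.443 = 11436 + 4962 = 16398
Giving 5813 / 6445 / 3471 / 5735 / 11257 / 16398.
— Period 2 —
Births: 5735 × 0.074 = 424, 11257 × 0.411 = 4627 ⇒ total 5051
10–19: 5813 × 0.962 = 5592
20–29: 6445 × 0.938 = 6045
30–39: 3471 × 0.925 = 3211
40–49: 5735 × 0.946 = 5425
50+: 11257 × 0.953 + 16398 × 0.443 = 10728 + 7264 = 17992
Giving 5051 / 5592 / 6045 / 3211 / 5425 / 17992.
— Period 3 —
Births: 3211 × 0.074 = 238, 5425 × 0.411 = 2230 ⇒ total 2468
10–19: 5051 × 0.962 = 4859
20–29: 5592 × 0.938 = 5245
30–39: 6045 × 0.925 = 5592
40–49: 3211 × 0.946 = 3038
50+: 5425 × 0.953 + 17992 × 0.443 = 5170 + 7970 = 13140
Giving 2468 / 4859 / 5245 / 5592 / 3038 / 13140.
Total: 51700 → 34342; change = -17358; percentage change = -33.6%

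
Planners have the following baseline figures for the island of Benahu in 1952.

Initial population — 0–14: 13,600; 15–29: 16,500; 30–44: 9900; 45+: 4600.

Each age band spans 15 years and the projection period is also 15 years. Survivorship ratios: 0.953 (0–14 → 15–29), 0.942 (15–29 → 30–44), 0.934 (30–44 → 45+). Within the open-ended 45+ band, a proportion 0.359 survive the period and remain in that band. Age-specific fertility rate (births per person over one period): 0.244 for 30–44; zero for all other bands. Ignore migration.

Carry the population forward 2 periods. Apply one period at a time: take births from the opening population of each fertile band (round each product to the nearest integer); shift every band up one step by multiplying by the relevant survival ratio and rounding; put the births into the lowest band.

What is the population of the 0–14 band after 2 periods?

3792

Period 1.
Births: 9900 × 0.244 = 2416
15–29: 13600 × 0.953 = 12961
30–44: 16500 × 0.942 = 15543
45+: 9900 × 0.934 + 4600 × 0.359 = 9247 + 1651 = 10898
End of period: [2416, 12961, 15543, 10898]
Period 2.
Births: 15543 × 0.244 = 3792
15–29: 2416 × 0.953 = 2302
30–44: 12961 × 0.942 = 12209
45+: 15543 × 0.934 + 10898 × 0.359 = 14517 + 3912 = 18429
End of period: [3792, 2302, 12209, 18429]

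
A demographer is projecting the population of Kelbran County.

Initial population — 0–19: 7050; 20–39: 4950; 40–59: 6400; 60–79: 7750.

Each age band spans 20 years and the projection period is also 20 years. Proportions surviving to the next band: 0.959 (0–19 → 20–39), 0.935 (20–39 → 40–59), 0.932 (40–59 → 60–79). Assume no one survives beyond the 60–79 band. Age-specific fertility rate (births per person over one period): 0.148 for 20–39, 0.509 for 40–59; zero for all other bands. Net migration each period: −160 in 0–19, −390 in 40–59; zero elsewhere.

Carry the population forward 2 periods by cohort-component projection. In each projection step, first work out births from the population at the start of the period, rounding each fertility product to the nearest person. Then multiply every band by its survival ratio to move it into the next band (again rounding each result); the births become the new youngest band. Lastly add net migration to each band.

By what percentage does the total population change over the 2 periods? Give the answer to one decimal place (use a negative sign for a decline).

-36.7

After projecting period 1:
Births: 4950 * 0.148 = 733, 6400 * 0.509 = 3258 ⇒ total 3991
20–39: 7050 * 0.959 = 6761
40–59: 4950 * 0.935 = 4628
60–79: 6400 * 0.932 = 5965
Net migration: 0–19 − 160 → 3831; 40–59 − 390 → 4238
End of period: [3831, 6761, 4238, 5965]
After projecting period 2:
Births: 6761 * 0.148 = 1001, 4238 * 0.509 = 2157 ⇒ total 3158
20–39: 3831 * 0.959 = 3674
40–59: 6761 * 0.935 = 6322
60–79: 4238 * 0.932 = 3950
Net migration: 0–19 − 160 → 2998; 40–59 − 390 → 5932
End of period: [2998, 3674, 5932, 3950]
Total: 26150 → 16554; change = -9596; percentage change = -36.7%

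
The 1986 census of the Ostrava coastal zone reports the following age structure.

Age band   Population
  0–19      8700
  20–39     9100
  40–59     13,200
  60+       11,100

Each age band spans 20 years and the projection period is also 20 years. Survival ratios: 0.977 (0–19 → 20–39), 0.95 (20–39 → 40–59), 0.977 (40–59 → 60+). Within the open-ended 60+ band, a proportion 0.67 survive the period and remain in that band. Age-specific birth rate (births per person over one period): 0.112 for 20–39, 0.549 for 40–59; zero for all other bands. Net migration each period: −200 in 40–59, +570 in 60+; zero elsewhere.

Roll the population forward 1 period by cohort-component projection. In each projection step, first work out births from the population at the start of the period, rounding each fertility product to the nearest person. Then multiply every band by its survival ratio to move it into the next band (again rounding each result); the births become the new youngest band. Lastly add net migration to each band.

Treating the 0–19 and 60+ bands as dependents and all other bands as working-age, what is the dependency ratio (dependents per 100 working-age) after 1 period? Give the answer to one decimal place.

172.1

Let group 1 be 0–19 through group 4 = 60+.
Period 1.
Births: 9100 × 0.112 = 1019  |  13200 × 0.549 = 7247 → 8266
Group 2: 8700 × 0.977 = 8500
Group 3: 9100 × 0.95 = 8645
Group 4: 13200 × 0.977 + 11100 × 0.67 = 12896 + 7437 = 20333
Net migration: Group 3 − 200 → 8445; Group 4 + 570 → 20903
End of period: [8266, 8500, 8445, 20903]
Dependents (band 0–19 + band 60+) = 8266 + 20903 = 29169; working-age = 16945; ratio = 29169/16945 × 100 = 172.1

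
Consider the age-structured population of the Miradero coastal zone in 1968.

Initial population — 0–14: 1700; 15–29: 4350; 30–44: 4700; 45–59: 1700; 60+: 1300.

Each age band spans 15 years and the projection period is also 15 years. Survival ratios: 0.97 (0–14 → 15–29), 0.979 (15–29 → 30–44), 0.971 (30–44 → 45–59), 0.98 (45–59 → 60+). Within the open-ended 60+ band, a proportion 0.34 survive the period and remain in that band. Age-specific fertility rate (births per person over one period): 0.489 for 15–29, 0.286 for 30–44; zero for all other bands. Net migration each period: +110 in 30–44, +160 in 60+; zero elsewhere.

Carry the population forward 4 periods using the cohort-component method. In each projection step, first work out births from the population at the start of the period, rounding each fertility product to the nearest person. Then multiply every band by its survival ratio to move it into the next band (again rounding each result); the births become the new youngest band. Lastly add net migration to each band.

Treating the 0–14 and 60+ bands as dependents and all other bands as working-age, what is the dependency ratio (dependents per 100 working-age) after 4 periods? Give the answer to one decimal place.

Period 1.
Births: 4350 × 0.489 = 2127, 4700 × 0.286 = 1344 → total 3471
15–29: 1700 × 0.97 = 1649
30–44: 4350 × 0.979 = 4259
45–59: 4700 × 0.971 = 4564
60+: 1700 × 0.98 + 1300 × 0.34 = 1666 + 442 = 2108
Net migration: 30–44 + 110 → 4369; 60+ + 160 → 2268
Giving 3471 / 1649 / 4369 / 4564 / 2268.
Period 2.
Births: 1649 × 0.489 = 806, 4369 × 0.286 = 1250 → total 2056
15–29: 3471 × 0.97 = 3367
30–44: 1649 × 0.979 = 1614
45–59: 4369 × 0.971 = 4242
60+: 4564 × 0.98 + 2268 × 0.34 = 4473 + 771 = 5244
Net migration: 30–44 + 110 → 1724; 60+ + 160 → 5404
Giving 2056 / 3367 / 1724 / 4242 / 5404.
Period 3.
Births: 3367 × 0.489 = 1646, 1724 × 0.286 = 493 → total 2139
15–29: 2056 × 0.97 = 1994
30–44: 3367 × 0.979 = 3296
45–59: 1724 × 0.971 = 1674
60+: 4242 × 0.98 + 5404 × 0.34 = 4157 + 1837 = 5994
Net migration: 30–44 + 110 → 3406; 60+ + 160 → 6154
Giving 2139 / 1994 / 3406 / 1674 / 6154.
Period 4.
Births: 1994 × 0.489 = 975, 3406 × 0.286 = 974 → total 1949
15–29: 2139 × 0.97 = 2075
30–44: 1994 × 0.979 = 1952
45–59: 3406 × 0.971 = 3307
60+: 1674 × 0.98 + 6154 × 0.34 = 1641 + 2092 = 3733
Net migration: 30–44 + 110 → 2062; 60+ + 160 → 3893
Giving 1949 / 2075 / 2062 / 3307 / 3893.
Dependents (band 0–14 + band 60+) = 1949 + 3893 = 5842; working-age = 7444; ratio = 5842/7444 × 100 = 78.5

78.5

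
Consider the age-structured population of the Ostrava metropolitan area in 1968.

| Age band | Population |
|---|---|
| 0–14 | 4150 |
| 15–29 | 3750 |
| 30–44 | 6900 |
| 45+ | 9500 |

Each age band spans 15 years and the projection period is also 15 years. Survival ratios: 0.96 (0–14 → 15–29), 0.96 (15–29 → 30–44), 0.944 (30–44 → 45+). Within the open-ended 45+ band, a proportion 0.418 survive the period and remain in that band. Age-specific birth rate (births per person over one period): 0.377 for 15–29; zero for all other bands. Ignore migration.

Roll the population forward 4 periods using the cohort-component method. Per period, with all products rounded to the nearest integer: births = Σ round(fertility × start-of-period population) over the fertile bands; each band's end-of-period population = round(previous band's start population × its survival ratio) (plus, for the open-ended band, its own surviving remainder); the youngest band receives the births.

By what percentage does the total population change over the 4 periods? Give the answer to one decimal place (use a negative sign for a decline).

-73.2

Let band 1 be 0–14 through band 4 = 45+.
Period 1:
Births: 3750 × 0.377 = 1414
Band 2: 4150 × 0.96 = 3984
Band 3: 3750 × 0.96 = 3600
Band 4: 6900 × 0.944 + 9500 × 0.418 = 6514 + 3971 = 10485
End of period: [1414, 3984, 3600, 10485]
Period 2:
Births: 3984 × 0.377 = 1502
Band 2: 1414 × 0.96 = 1357
Band 3: 3984 × 0.96 = 3825
Band 4: 3600 × 0.944 + 10485 × 0.418 = 3398 + 4383 = 7781
End of period: [1502, 1357, 3825, 7781]
Period 3:
Births: 1357 × 0.377 = 512
Band 2: 1502 × 0.96 = 1442
Band 3: 1357 × 0.96 = 1303
Band 4: 3825 × 0.944 + 7781 × 0.418 = 3611 + 3252 = 6863
End of period: [512, 1442, 1303, 6863]
Period 4:
Births: 1442 × 0.377 = 544
Band 2: 512 × 0.96 = 492
Band 3: 1442 × 0.96 = 1384
Band 4: 1303 × 0.944 + 6863 × 0.418 = 1230 + 2869 = 4099
End of period: [544, 492, 1384, 4099]
Total: 24300 → 6519; change = -17781; percentage change = -73.2%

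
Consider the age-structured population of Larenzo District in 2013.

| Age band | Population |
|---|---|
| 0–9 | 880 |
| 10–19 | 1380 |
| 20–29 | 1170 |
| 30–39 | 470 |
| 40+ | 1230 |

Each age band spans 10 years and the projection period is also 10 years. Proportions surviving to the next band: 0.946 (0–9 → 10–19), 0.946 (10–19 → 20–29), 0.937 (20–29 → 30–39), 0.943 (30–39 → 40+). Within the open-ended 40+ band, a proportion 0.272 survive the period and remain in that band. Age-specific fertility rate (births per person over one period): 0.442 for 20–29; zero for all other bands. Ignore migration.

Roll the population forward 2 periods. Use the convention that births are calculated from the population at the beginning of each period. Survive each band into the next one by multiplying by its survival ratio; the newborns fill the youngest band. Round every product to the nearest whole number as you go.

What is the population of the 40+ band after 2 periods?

Call the groups 1 to 5, youngest first.
Period 1.
Births: 1170 * 0.442 = 517
Group 2: 880 * 0.946 = 832
Group 3: 1380 * 0.946 = 1305
Group 4: 1170 * 0.937 = 1096
Group 5: 470 * 0.943 + 1230 * 0.272 = 443 + 335 = 778
Giving 517 / 832 / 1305 / 1096 / 778.
Period 2.
Births: 1305 * 0.442 = 577
Group 2: 517 * 0.946 = 489
Group 3: 832 * 0.946 = 787
Group 4: 1305 * 0.937 = 1223
Group 5: 1096 * 0.943 + 778 * 0.272 = 1034 + 212 = 1246
Giving 577 / 489 / 787 / 1223 / 1246.

1246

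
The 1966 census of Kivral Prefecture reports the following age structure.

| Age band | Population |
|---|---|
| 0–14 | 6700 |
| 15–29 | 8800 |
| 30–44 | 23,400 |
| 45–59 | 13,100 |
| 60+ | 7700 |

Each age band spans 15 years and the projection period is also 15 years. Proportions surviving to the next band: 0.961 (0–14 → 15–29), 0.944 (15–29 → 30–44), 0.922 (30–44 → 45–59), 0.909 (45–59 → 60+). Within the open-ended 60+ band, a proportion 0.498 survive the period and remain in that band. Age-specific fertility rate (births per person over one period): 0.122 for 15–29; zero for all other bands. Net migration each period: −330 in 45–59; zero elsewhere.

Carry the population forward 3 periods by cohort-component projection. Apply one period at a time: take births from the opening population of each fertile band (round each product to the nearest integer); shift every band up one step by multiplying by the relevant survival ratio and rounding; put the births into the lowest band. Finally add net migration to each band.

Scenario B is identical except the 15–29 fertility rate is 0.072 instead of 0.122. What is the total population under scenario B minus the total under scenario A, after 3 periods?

Call the bands 1 to 5, youngest first.
Period 1.
Births: 8800 * 0.122 = 1074
Band 2: 6700 * 0.961 = 6439
Band 3: 8800 * 0.944 = 8307
Band 4: 23400 * 0.922 = 21575
Band 5: 13100 * 0.909 + 7700 * 0.498 = 11908 + 3835 = 15743
Net migration: Band 4 − 330 → 21245
Population now: 0–14=1074, 15–29=6439, 30–44=8307, 45–59=21245, 60+=15743
Period 2.
Births: 6439 * 0.122 = 786
Band 2: 1074 * 0.961 = 1032
Band 3: 6439 * 0.944 = 6078
Band 4: 8307 * 0.922 = 7659
Band 5: 21245 * 0.909 + 15743 * 0.498 = 19312 + 7840 = 27152
Net migration: Band 4 − 330 → 7329
Population now: 0–14=786, 15–29=1032, 30–44=6078, 45–59=7329, 60+=27152
Period 3.
Births: 1032 * 0.122 = 126
Band 2: 786 * 0.961 = 755
Band 3: 1032 * 0.944 = 974
Band 4: 6078 * 0.922 = 5604
Band 5: 7329 * 0.909 + 27152 * 0.498 = 6662 + 13522 = 20184
Net migration: Band 4 − 330 → 5274
Population now: 0–14=126, 15–29=755, 30–44=974, 45–59=5274, 60+=20184
Scenario A total after 3 periods: 27313
Scenario B projection —
Period 1.
Births: 8800 * 0.072 = 634
Band 2: 6700 * 0.961 = 6439
Band 3: 8800 * 0.944 = 8307
Band 4: 23400 * 0.922 = 21575
Band 5: 13100 * 0.909 + 7700 * 0.498 = 11908 + 3835 = 15743
Net migration: Band 4 − 330 → 21245
Population now: 0–14=634, 15–29=6439, 30–44=8307, 45–59=21245, 60+=15743
Period 2.
Births: 6439 * 0.072 = 464
Band 2: 634 * 0.961 = 609
Band 3: 6439 * 0.944 = 6078
Band 4: 8307 * 0.922 = 7659
Band 5: 21245 * 0.909 + 15743 * 0.498 = 19312 + 7840 = 27152
Net migration: Band 4 − 330 → 7329
Population now: 0–14=464, 15–29=609, 30–44=6078, 45–59=7329, 60+=27152
Period 3.
Births: 609 * 0.072 = 44
Band 2: 464 * 0.961 = 446
Band 3: 609 * 0.944 = 575
Band 4: 6078 * 0.922 = 5604
Band 5: 7329 * 0.909 + 27152 * 0.498 = 6662 + 13522 = 20184
Net migration: Band 4 − 330 → 5274
Population now: 0–14=44, 15–29=446, 30–44=575, 45–59=5274, 60+=20184
Scenario B total after 3 periods: 26523
Difference B − A = 26523 − 27313 = -790

-790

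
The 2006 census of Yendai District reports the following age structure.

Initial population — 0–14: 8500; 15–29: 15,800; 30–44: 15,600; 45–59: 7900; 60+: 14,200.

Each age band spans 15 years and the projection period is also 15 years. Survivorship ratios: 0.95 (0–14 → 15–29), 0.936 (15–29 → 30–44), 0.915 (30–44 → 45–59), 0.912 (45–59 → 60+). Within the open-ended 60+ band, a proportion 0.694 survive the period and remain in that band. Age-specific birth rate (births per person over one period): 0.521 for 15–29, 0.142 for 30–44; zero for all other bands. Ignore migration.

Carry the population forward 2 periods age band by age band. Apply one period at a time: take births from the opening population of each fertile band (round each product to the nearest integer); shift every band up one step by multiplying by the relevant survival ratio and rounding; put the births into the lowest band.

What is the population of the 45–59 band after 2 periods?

[period 1]
Births: 15800 × 0.521 = 8232  |  15600 × 0.142 = 2215 ⇒ total 10447
15–29: 8500 × 0.95 = 8075
30–44: 15800 × 0.936 = 14789
45–59: 15600 × 0.915 = 14274
60+: 7900 × 0.912 + 14200 × 0.694 = 7205 + 9855 = 17060
End of period: [10447, 8075, 14789, 14274, 17060]
[period 2]
Births: 8075 × 0.521 = 4207  |  14789 × 0.142 = 2100 ⇒ total 6307
15–29: 10447 × 0.95 = 9925
30–44: 8075 × 0.936 = 7558
45–59: 14789 × 0.915 = 13532
60+: 14274 × 0.912 + 17060 × 0.694 = 13018 + 11840 = 24858
End of period: [6307, 9925, 7558, 13532, 24858]

13532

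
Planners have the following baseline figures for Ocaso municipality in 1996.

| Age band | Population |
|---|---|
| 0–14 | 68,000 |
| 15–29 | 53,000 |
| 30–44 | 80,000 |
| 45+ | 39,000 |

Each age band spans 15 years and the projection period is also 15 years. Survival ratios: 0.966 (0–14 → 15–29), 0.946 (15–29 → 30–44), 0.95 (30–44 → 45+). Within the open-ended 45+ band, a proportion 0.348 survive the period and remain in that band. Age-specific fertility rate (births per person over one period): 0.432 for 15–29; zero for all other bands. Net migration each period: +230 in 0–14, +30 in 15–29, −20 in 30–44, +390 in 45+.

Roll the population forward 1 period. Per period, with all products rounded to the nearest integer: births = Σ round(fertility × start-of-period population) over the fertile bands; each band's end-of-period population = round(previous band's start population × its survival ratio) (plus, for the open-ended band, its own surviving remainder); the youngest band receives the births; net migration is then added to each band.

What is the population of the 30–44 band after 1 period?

50118

Call the bands 1 to 4, youngest first.
After projecting period 1:
Births: 53000 × 0.432 = 22896
Band 2: 68000 × 0.966 = 65688
Band 3: 53000 × 0.946 = 50138
Band 4: 80000 × 0.95 + 39000 × 0.348 = 76000 + 13572 = 89572
Net migration: Band 1 + 230 → 23126; Band 2 + 30 → 65718; Band 3 − 20 → 50118; Band 4 + 390 → 89962
→ [23126, 65718, 50118, 89962]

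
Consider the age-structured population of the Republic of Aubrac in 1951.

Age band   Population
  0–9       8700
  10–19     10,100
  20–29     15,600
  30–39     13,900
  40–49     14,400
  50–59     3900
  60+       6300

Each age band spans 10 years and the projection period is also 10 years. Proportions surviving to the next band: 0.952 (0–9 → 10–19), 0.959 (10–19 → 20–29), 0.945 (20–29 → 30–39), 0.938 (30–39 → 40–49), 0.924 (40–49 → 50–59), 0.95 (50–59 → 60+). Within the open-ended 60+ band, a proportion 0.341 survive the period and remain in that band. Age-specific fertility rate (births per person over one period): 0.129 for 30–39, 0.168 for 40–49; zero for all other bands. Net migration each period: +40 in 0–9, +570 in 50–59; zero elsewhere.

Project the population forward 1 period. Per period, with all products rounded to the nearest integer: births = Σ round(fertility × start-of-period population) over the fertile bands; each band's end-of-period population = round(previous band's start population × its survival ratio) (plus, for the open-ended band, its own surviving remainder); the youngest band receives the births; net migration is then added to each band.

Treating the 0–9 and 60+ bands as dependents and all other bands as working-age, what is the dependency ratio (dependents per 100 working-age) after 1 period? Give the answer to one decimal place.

16.9

Numbering the groups 1..7 from youngest to oldest:
— Period 1 —
Births: 13900 * 0.129 = 1793 ; 14400 * 0.168 = 2419 — total 4212
Group 2: 8700 * 0.952 = 8282
Group 3: 10100 * 0.959 = 9686
Group 4: 15600 * 0.945 = 14742
Group 5: 13900 * 0.938 = 13038
Group 6: 14400 * 0.924 = 13306
Group 7: 3900 * 0.95 + 6300 * 0.341 = 3705 + 2148 = 5853
Net migration: Group 1 + 40 → 4252; Group 6 + 570 → 13876
Giving 4252 / 8282 / 9686 / 14742 / 13038 / 13876 / 5853.
Dependents (band 0–9 + band 60+) = 4252 + 5853 = 10105; working-age = 59624; ratio = 10105/59624 × 100 = 16.9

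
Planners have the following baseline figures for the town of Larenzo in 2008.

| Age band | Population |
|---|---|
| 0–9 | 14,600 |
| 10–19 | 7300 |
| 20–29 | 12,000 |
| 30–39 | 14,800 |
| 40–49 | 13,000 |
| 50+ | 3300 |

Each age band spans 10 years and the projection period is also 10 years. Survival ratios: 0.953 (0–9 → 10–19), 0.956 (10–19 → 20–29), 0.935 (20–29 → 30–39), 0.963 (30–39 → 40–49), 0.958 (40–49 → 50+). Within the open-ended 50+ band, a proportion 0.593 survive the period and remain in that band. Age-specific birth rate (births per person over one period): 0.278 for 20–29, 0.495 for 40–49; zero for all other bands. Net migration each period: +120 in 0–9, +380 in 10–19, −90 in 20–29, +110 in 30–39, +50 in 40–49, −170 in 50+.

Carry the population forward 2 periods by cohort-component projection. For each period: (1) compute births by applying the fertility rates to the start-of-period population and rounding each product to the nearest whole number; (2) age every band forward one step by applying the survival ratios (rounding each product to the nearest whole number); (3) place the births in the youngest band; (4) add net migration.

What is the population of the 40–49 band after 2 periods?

10961

— Period 1 —
Births: 12000 × 0.278 = 3336 ; 13000 × 0.495 = 6435 ⇒ total 9771
10–19: 14600 × 0.953 = 13914
20–29: 7300 × 0.956 = 6979
30–39: 12000 × 0.935 = 11220
40–49: 14800 × 0.963 = 14252
50+: 13000 × 0.958 + 3300 × 0.593 = 12454 + 1957 = 14411
Net migration: 0–9 + 120 → 9891; 10–19 + 380 → 14294; 20–29 − 90 → 6889; 30–39 + 110 → 11330; 40–49 + 50 → 14302; 50+ − 170 → 14241
Population now: 0–9=9891, 10–19=14294, 20–29=6889, 30–39=11330, 40–49=14302, 50+=14241
— Period 2 —
Births: 6889 × 0.278 = 1915 ; 14302 × 0.495 = 7079 ⇒ total 8994
10–19: 9891 × 0.953 = 9426
20–29: 14294 × 0.956 = 13665
30–39: 6889 × 0.935 = 6441
40–49: 11330 × 0.963 = 10911
50+: 14302 × 0.958 + 14241 × 0.593 = 13701 + 8445 = 22146
Net migration: 0–9 + 120 → 9114; 10–19 + 380 → 9806; 20–29 − 90 → 13575; 30–39 + 110 → 6551; 40–49 + 50 → 10961; 50+ − 170 → 21976
Population now: 0–9=9114, 10–19=9806, 20–29=13575, 30–39=6551, 40–49=10961, 50+=21976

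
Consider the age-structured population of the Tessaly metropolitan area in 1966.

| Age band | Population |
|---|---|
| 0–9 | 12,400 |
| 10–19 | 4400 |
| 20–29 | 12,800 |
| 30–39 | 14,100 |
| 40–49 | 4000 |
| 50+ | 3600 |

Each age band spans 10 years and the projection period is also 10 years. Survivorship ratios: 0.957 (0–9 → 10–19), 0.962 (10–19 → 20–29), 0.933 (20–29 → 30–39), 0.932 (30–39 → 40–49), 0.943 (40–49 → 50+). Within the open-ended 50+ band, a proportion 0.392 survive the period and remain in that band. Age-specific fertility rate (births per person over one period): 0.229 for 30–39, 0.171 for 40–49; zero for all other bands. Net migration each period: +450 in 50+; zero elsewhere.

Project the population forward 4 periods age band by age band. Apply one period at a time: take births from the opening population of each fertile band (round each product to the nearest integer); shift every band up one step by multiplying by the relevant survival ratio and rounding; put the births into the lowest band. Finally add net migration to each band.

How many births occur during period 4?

3068

Call the bands 1 to 6, youngest first.
After projecting period 1:
Births: 14100 × 0.229 = 3229  |  4000 × 0.171 = 684 ⇒ total 3913
Band 2: 12400 × 0.957 = 11867
Band 3: 4400 × 0.962 = 4233
Band 4: 12800 × 0.933 = 11942
Band 5: 14100 × 0.932 = 13141
Band 6: 4000 × 0.943 + 3600 × 0.392 = 3772 + 1411 = 5183
Net migration: Band 6 + 450 → 5633
Population now: 0–9=3913, 10–19=11867, 20–29=4233, 30–39=11942, 40–49=13141, 50+=5633
After projecting period 2:
Births: 11942 × 0.229 = 2735  |  13141 × 0.171 = 2247 ⇒ total 4982
Band 2: 3913 × 0.957 = 3745
Band 3: 11867 × 0.962 = 11416
Band 4: 4233 × 0.933 = 3949
Band 5: 11942 × 0.932 = 11130
Band 6: 13141 × 0.943 + 5633 × 0.392 = 12392 + 2208 = 14600
Net migration: Band 6 + 450 → 15050
Population now: 0–9=4982, 10–19=3745, 20–29=11416, 30–39=3949, 40–49=11130, 50+=15050
After projecting period 3:
Births: 3949 × 0.229 = 904  |  11130 × 0.171 = 1903 ⇒ total 2807
Band 2: 4982 × 0.957 = 4768
Band 3: 3745 × 0.962 = 3603
Band 4: 11416 × 0.933 = 10651
Band 5: 3949 × 0.932 = 3680
Band 6: 11130 × 0.943 + 15050 × 0.392 = 10496 + 5900 = 16396
Net migration: Band 6 + 450 → 16846
Population now: 0–9=2807, 10–19=4768, 20–29=3603, 30–39=10651, 40–49=3680, 50+=16846
After projecting period 4:
Births: 10651 × 0.229 = 2439  |  3680 × 0.171 = 629 ⇒ total 3068
Band 2: 2807 × 0.957 = 2686
Band 3: 4768 × 0.962 = 4587
Band 4: 3603 × 0.933 = 3362
Band 5: 10651 × 0.932 = 9927
Band 6: 3680 × 0.943 + 16846 × 0.392 = 3470 + 6604 = 10074
Net migration: Band 6 + 450 → 10524
Population now: 0–9=3068, 10–19=2686, 20–29=4587, 30–39=3362, 40–49=9927, 50+=10524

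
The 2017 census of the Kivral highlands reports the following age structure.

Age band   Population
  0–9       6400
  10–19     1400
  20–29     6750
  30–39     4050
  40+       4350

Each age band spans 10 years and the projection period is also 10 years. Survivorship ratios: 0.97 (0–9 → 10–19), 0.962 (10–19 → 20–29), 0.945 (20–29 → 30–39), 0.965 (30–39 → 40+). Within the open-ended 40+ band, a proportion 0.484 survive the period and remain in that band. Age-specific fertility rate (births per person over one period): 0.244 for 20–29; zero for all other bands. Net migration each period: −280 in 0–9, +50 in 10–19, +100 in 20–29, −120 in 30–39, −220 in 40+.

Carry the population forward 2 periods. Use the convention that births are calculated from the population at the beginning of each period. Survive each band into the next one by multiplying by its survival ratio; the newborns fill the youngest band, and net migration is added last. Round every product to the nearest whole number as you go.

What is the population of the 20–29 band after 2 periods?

6120

Call the groups 1 to 5, youngest first.
— Period 1 —
Births: 6750 × 0.244 = 1647
Group 2: 6400 × 0.97 = 6208
Group 3: 1400 × 0.962 = 1347
Group 4: 6750 × 0.945 = 6379
Group 5: 4050 × 0.965 + 4350 × 0.484 = 3908 + 2105 = 6013
Net migration: Group 1 − 280 → 1367; Group 2 + 50 → 6258; Group 3 + 100 → 1447; Group 4 − 120 → 6259; Group 5 − 220 → 5793
Population now: 0–9=1367, 10–19=6258, 20–29=1447, 30–39=6259, 40+=5793
— Period 2 —
Births: 1447 × 0.244 = 353
Group 2: 1367 × 0.97 = 1326
Group 3: 6258 × 0.962 = 6020
Group 4: 1447 × 0.945 = 1367
Group 5: 6259 × 0.965 + 5793 × 0.484 = 6040 + 2804 = 8844
Net migration: Group 1 − 280 → 73; Group 2 + 50 → 1376; Group 3 + 100 → 6120; Group 4 − 120 → 1247; Group 5 − 220 → 8624
Population now: 0–9=73, 10–19=1376, 20–29=6120, 30–39=1247, 40+=8624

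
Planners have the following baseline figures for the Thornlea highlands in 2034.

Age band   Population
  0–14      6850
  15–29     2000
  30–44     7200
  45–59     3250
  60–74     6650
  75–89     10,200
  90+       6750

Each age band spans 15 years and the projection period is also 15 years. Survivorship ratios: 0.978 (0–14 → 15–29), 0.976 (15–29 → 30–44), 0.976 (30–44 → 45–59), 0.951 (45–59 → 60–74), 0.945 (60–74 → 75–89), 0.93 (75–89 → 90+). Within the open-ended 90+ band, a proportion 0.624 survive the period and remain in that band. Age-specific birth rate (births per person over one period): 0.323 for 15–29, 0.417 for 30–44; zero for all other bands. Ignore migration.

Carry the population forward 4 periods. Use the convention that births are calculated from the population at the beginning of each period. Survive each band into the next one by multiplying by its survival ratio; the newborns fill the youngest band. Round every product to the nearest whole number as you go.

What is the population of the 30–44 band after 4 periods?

2842

Numbering the bands 1..7 from youngest to oldest:
Period 1.
Births: 2000 * 0.323 = 646 ; 7200 * 0.417 = 3002 ⇒ total 3648
Band 2: 6850 * 0.978 = 6699
Band 3: 2000 * 0.976 = 1952
Band 4: 7200 * 0.976 = 7027
Band 5: 3250 * 0.951 = 3091
Band 6: 6650 * 0.945 = 6284
Band 7: 10200 * 0.93 + 6750 * 0.624 = 9486 + 4212 = 13698
→ [3648, 6699, 1952, 7027, 3091, 6284, 13698]
Period 2.
Births: 6699 * 0.323 = 2164 ; 1952 * 0.417 = 814 ⇒ total 2978
Band 2: 3648 * 0.978 = 3568
Band 3: 6699 * 0.976 = 6538
Band 4: 1952 * 0.976 = 1905
Band 5: 7027 * 0.951 = 6683
Band 6: 3091 * 0.945 = 2921
Band 7: 6284 * 0.93 + 13698 * 0.624 = 5844 + 8548 = 14392
→ [2978, 3568, 6538, 1905, 6683, 2921, 14392]
Period 3.
Births: 3568 * 0.323 = 1152 ; 6538 * 0.417 = 2726 ⇒ total 3878
Band 2: 2978 * 0.978 = 2912
Band 3: 3568 * 0.976 = 3482
Band 4: 6538 * 0.976 = 6381
Band 5: 1905 * 0.951 = 1812
Band 6: 6683 * 0.945 = 6315
Band 7: 2921 * 0.93 + 14392 * 0.624 = 2717 + 8981 = 11698
→ [3878, 2912, 3482, 6381, 1812, 6315, 11698]
Period 4.
Births: 2912 * 0.323 = 941 ; 3482 * 0.417 = 1452 ⇒ total 2393
Band 2: 3878 * 0.978 = 3793
Band 3: 2912 * 0.976 = 2842
Band 4: 3482 * 0.976 = 3398
Band 5: 6381 * 0.951 = 6068
Band 6: 1812 * 0.945 = 1712
Band 7: 6315 * 0.93 + 11698 * 0.624 = 5873 + 7300 = 13173
→ [2393, 3793, 2842, 3398, 6068, 1712, 13173]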